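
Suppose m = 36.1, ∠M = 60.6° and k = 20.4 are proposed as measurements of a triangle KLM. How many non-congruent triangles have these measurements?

k·sin M = 20.4·sin(60.6°) ≈ 17.77.
Since m ≥ k, exactly one triangle exists.

1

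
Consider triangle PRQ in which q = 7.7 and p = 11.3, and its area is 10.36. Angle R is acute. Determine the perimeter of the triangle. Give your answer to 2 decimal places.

From area = ½·q·p·sin R, we get sin R = 2·area/(q·p) ≈ 0.23813.
Taking the acute solution, ∠R ≈ 13.78°.
Law of cosines then gives r ≈ 4.2386.
Perimeter = 11.3 + 4.2386 + 7.7 = 23.239.

perimeter ≈ 23.24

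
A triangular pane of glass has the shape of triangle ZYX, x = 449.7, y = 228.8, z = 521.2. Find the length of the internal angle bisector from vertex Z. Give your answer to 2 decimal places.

t_Z ≈ 205.37

By the law of cosines, cos Z = (y² + x² − z²) / (2·y·x) ≈ -0.08295, so ∠Z ≈ 94.76°.
The bisector from Z has length 2·y·x·cos(∠Z/2)/(y+x) ≈ 205.37.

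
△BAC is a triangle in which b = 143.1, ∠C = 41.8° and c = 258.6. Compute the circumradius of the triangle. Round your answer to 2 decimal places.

Law of sines: sin B = b·sin C/c ≈ 0.36884.
Since c ≥ b, only the acute value applies: ∠B ≈ 21.64°.
Then ∠A = 180° − ∠C − ∠B ≈ 116.56°.
Law of sines gives a = c·sin A/sin C ≈ 347.04.
Circumradius = c/(2 sin C) ≈ 193.99.

R ≈ 193.99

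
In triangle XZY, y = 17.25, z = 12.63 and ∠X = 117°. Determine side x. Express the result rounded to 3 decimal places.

By the law of cosines, x² = z² + y² − 2·z·y·cos X = 654.9, so x ≈ 25.591.

25.591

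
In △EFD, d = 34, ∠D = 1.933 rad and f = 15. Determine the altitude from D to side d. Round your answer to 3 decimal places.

Law of sines: sin F = f·sin D/d ≈ 0.41255.
Since d ≥ f, only the acute value applies: ∠F ≈ 0.425 rad.
Then ∠E = π − ∠D − ∠F ≈ 0.783 rad.
Law of sines gives e = d·sin E/sin D ≈ 25.657.
Area = ½·d·f·sin E ≈ 179.94.
The altitude from D has length 2·area/d ≈ 10.585.

h_D ≈ 10.585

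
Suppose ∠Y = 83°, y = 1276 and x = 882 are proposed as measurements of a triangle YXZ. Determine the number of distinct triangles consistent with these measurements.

x·sin Y = 882·sin(83°) ≈ 875.4.
Since y ≥ x, exactly one triangle exists.

1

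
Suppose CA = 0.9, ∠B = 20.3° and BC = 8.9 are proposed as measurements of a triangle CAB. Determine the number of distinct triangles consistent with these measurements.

BC·sin B = 8.9·sin(20.3°) ≈ 3.088.
Since CA = 0.9 < 3.088 = BC sin B, no triangle exists.

0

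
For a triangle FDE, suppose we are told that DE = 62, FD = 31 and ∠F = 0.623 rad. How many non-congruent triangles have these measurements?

1

FD·sin F = 31·sin(0.623 rad) ≈ 18.09.
Since DE ≥ FD, exactly one triangle exists.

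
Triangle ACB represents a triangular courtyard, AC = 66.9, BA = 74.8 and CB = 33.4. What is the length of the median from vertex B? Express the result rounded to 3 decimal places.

Median from B: ½√(2·CB² + 2·BA² − AC²) ≈ 47.291.

47.291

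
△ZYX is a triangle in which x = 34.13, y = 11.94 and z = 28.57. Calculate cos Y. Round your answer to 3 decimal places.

0.943

By the law of cosines, cos Y = (x² + z² − y²) / (2·x·z) ≈ 0.94275, so ∠Y ≈ 19.48°.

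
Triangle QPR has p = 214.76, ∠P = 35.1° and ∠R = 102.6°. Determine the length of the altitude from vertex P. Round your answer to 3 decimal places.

245.311

The third angle is ∠Q = 180° − ∠P − ∠R = 42.30°.
Law of sines: q = p·sin Q/sin P ≈ 251.36.
Law of sines: r = p·sin R/sin P ≈ 364.5.
Area = ½·p·q·sin R ≈ 26342.
The altitude from P has length 2·area/p ≈ 245.31.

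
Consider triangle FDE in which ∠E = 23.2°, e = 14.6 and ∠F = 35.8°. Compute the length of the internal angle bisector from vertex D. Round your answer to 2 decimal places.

The third angle is ∠D = 180° − ∠E − ∠F = 121.00°.
Law of sines: f = e·sin F/sin E ≈ 21.679.
Law of sines: d = e·sin D/sin E ≈ 31.768.
The bisector from D has length 2·e·f·cos(∠D/2)/(e+f) ≈ 8.5923.

t_D ≈ 8.59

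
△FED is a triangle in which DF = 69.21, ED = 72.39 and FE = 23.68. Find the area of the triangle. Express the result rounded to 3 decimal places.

Semiperimeter s = (72.39 + 69.21 + 23.68)/2 = 82.64.
Heron's formula: area = √(82.64·10.25·13.43·58.96) ≈ 818.98.

818.981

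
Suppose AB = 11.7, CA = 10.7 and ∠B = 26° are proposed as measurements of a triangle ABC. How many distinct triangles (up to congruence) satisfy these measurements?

AB·sin B = 11.7·sin(26°) ≈ 5.129.
Since AB sin B < CA < AB (5.129 < 10.7 < 11.7), two triangles exist.

2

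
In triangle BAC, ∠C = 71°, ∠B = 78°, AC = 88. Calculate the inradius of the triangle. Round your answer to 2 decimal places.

The third angle is ∠A = 180° − ∠C − ∠B = 31.00°.
Law of sines: CB = AC·sin A/sin B ≈ 46.336.
Law of sines: BA = AC·sin C/sin B ≈ 85.064.
Area = ½·AC·CB·sin C ≈ 1927.7.
Semiperimeter s = (88+46.336+85.064)/2 = 109.7.
Inradius = area/s = 1927.7/109.7 ≈ 17.572.

17.57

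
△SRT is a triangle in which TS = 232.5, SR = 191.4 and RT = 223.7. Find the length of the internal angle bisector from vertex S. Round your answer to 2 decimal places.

By the law of cosines, cos S = (TS² + SR² − RT²) / (2·TS·SR) ≈ 0.45672, so ∠S ≈ 62.82°.
The bisector from S has length 2·TS·SR·cos(∠S/2)/(TS+SR) ≈ 179.19.

t_S ≈ 179.19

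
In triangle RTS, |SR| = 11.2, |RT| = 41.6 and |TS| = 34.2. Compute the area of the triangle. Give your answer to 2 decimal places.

157.57

Semiperimeter s = (34.2 + 11.2 + 41.6)/2 = 43.5.
Heron's formula: area = √(43.5·9.3·32.3·1.9) ≈ 157.57.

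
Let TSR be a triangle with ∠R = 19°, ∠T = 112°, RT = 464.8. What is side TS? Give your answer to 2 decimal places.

200.51

The third angle is ∠S = 180° − ∠R − ∠T = 49.00°.
Law of sines: TS = RT·sin R/sin S ≈ 200.51.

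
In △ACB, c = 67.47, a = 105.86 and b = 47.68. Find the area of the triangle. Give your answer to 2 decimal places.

area ≈ 1178.04

Semiperimeter s = (105.86 + 67.47 + 47.68)/2 = 110.5.
Heron's formula: area = √(110.5·4.645·43.035·62.825) ≈ 1178.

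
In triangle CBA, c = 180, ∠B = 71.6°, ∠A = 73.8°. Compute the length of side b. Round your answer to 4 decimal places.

The third angle is ∠C = 180° − ∠B − ∠A = 34.60°.
Law of sines: b = c·sin B/sin C ≈ 300.78.

300.7829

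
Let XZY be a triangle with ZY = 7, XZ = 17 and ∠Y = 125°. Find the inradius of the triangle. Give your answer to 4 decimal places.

r ≈ 1.9102

Law of sines: sin X = ZY·sin Y/XZ ≈ 0.33730.
Since XZ ≥ ZY, only the acute value applies: ∠X ≈ 19.71°.
Then ∠Z = 180° − ∠Y − ∠X ≈ 35.29°.
Law of sines gives YX = XZ·sin Z/sin Y ≈ 11.989.
Area = ½·XZ·ZY·sin Z ≈ 34.372.
Semiperimeter s = (7+11.989+17)/2 = 17.994.
Inradius = area/s = 34.372/17.994 ≈ 1.9102.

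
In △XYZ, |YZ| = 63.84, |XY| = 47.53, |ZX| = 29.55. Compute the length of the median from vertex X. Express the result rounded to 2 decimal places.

m_X ≈ 23.39

Median from X: ½√(2·|ZX|² + 2·|XY|² − |YZ|²) ≈ 23.394.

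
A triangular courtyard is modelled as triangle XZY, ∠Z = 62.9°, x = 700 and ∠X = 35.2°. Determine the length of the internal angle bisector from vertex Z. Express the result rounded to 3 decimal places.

754.837

The third angle is ∠Y = 180° − ∠X − ∠Z = 81.90°.
Law of sines: z = x·sin Z/sin X ≈ 1081.
Law of sines: y = x·sin Y/sin X ≈ 1202.3.
The bisector from Z has length 2·y·x·cos(∠Z/2)/(y+x) ≈ 754.84.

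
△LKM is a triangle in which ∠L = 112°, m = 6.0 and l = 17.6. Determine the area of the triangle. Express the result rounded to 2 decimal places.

Law of sines: sin M = m·sin L/l ≈ 0.31609.
Since l ≥ m, only the acute value applies: ∠M ≈ 18.43°.
Then ∠K = 180° − ∠L − ∠M ≈ 49.57°.
Law of sines gives k = l·sin K/sin L ≈ 14.45.
Area = ½·l·m·sin K ≈ 40.193.

area ≈ 40.19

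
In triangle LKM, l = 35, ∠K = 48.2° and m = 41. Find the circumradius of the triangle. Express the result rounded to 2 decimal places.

By the law of cosines, k² = m² + l² − 2·m·l·cos K = 993.05, so k ≈ 31.513.
Area = ½·m·l·sin K ≈ 534.88.
Circumradius = k/(2 sin K) ≈ 21.136.

21.14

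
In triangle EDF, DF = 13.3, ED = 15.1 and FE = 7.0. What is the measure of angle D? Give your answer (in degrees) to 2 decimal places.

∠D ≈ 27.62°

By the law of cosines, cos D = (ED² + DF² − FE²) / (2·ED·DF) ≈ 0.88607, so ∠D ≈ 27.62°.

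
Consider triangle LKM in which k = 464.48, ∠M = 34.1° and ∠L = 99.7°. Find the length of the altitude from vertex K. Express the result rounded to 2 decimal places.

The third angle is ∠K = 180° − ∠M − ∠L = 46.20°.
Law of sines: l = k·sin L/sin K ≈ 634.34.
Law of sines: m = k·sin M/sin K ≈ 360.79.
Area = ½·k·l·sin M ≈ 82593.
The altitude from K has length 2·area/k ≈ 355.63.

355.63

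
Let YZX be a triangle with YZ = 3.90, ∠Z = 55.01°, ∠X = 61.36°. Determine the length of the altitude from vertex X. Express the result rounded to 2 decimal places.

The third angle is ∠Y = 180° − ∠Z − ∠X = 63.63°.
Law of sines: ZX = YZ·sin Y/sin X ≈ 3.9813.
Law of sines: XY = YZ·sin Z/sin X ≈ 3.6405.
Area = ½·YZ·ZX·sin Z ≈ 6.3603.
The altitude from X has length 2·area/YZ ≈ 3.2617.

3.26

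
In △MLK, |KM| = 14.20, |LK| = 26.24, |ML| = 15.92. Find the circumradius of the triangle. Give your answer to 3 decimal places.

By the law of cosines, cos M = (|KM|² + |ML|² − |LK|²) / (2·|KM|·|ML|) ≈ -0.51634, so ∠M ≈ 121.09°.
Circumradius = |LK|/(2 sin M) ≈ 15.32.

15.320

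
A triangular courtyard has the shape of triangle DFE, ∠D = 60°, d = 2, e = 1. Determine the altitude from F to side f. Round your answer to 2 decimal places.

Law of sines: sin E = e·sin D/d ≈ 0.43301.
Since d ≥ e, only the acute value applies: ∠E ≈ 25.66°.
Then ∠F = 180° − ∠D − ∠E ≈ 94.34°.
Law of sines gives f = d·sin F/sin D ≈ 2.3028.
Area = ½·d·e·sin F ≈ 0.99713.
The altitude from F has length 2·area/f ≈ 0.86603.

0.87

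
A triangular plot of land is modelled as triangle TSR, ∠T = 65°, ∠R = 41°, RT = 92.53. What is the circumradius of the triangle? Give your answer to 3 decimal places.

48.129

The third angle is ∠S = 180° − ∠R − ∠T = 74.00°.
Law of sines: SR = RT·sin T/sin S ≈ 87.24.
Law of sines: TS = RT·sin R/sin S ≈ 63.152.
Circumradius = RT/(2 sin S) ≈ 48.129.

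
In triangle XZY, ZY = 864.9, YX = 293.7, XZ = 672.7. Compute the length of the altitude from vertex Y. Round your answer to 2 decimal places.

Semiperimeter s = (864.9 + 293.7 + 672.7)/2 = 915.65.
Heron's formula: area = √(915.65·50.75·621.95·242.95) ≈ 83795.
The altitude from Y has length 2·area/XZ ≈ 249.13.

h_Y ≈ 249.13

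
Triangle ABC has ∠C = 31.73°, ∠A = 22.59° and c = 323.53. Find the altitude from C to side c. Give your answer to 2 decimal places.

191.95

The third angle is ∠B = 180° − ∠C − ∠A = 125.68°.
Law of sines: a = c·sin A/sin C ≈ 236.31.
Law of sines: b = c·sin B/sin C ≈ 499.7.
Area = ½·c·a·sin B ≈ 31051.
The altitude from C has length 2·area/c ≈ 191.95.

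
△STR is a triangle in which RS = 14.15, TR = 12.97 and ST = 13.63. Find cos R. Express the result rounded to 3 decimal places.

cos R ≈ 0.498

By the law of cosines, cos R = (TR² + RS² − ST²) / (2·TR·RS) ≈ 0.49766, so ∠R ≈ 60.15°.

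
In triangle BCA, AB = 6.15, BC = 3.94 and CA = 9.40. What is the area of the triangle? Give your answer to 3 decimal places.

area ≈ 8.376

Semiperimeter s = (9.4 + 6.15 + 3.94)/2 = 9.745.
Heron's formula: area = √(9.745·0.345·3.595·5.805) ≈ 8.3763.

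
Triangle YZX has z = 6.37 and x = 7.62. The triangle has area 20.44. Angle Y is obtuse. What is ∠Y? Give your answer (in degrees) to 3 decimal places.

122.627

From area = ½·z·x·sin Y, we get sin Y = 2·area/(z·x) ≈ 0.84220.
Taking the obtuse solution, ∠Y ≈ 122.63°.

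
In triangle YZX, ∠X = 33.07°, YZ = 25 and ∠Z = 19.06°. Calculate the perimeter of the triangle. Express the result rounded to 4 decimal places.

perimeter ≈ 76.1288

The third angle is ∠Y = 180° − ∠Z − ∠X = 127.87°.
Law of sines: ZX = YZ·sin Y/sin X ≈ 36.167.
Law of sines: XY = YZ·sin Z/sin X ≈ 14.962.
Semiperimeter s = (36.167+14.962+25)/2 = 38.064.
Perimeter = 36.167 + 14.962 + 25 = 76.129.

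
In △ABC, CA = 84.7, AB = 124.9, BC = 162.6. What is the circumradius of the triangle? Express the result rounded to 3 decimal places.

R ≈ 82.548

By the law of cosines, cos A = (CA² + AB² − BC²) / (2·CA·AB) ≈ -0.17320, so ∠A ≈ 99.97°.
Circumradius = BC/(2 sin A) ≈ 82.548.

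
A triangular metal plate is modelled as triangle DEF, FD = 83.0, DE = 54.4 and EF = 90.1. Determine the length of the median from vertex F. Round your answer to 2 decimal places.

Median from F: ½√(2·EF² + 2·FD² − DE²) ≈ 82.242.

m_F ≈ 82.24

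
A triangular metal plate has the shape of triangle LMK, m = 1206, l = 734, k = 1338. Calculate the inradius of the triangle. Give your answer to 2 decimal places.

Semiperimeter s = (734 + 1206 + 1338)/2 = 1639.
Heron's formula: area = √(1639·905·433·301) ≈ 4.3968e+05.
Inradius = area/s = 4.3968e+05/1639 ≈ 268.26.

268.26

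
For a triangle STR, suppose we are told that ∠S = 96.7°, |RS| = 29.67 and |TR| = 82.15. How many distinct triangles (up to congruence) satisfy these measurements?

1

|RS|·sin S = 29.67·sin(96.7°) ≈ 29.47.
Since ∠S is not acute, a triangle exists only if |TR| > |RS|; here |TR| > |RS|, so there is exactly one triangle.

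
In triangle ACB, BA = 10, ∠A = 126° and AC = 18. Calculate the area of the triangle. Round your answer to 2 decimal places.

72.81

Area = ½·BA·AC·sin A ≈ 72.812.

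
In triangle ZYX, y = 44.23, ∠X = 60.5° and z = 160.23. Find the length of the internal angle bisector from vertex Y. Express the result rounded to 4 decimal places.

By the law of cosines, x² = z² + y² − 2·z·y·cos X = 20650, so x ≈ 143.7.
Law of cosines again: cos Y = (x² + z² − y²)/(2·x·z) ≈ 0.96345, so ∠Y ≈ 15.54°.
The bisector from Y has length 2·x·z·cos(∠Y/2)/(x+z) ≈ 150.13.

t_Y ≈ 150.1259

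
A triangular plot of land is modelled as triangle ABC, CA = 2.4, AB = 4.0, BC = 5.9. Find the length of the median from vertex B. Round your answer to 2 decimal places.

Median from B: ½√(2·AB² + 2·BC² − CA²) ≈ 4.8954.

m_B ≈ 4.90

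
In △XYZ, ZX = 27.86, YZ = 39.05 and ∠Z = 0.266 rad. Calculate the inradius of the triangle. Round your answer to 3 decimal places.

By the law of cosines, XY² = YZ² + ZX² − 2·YZ·ZX·cos Z = 201.74, so XY ≈ 14.204.
Area = ½·YZ·ZX·sin Z ≈ 142.99.
Semiperimeter s = (39.05+27.86+14.204)/2 = 40.557.
Inradius = area/s = 142.99/40.557 ≈ 3.5258.

r ≈ 3.526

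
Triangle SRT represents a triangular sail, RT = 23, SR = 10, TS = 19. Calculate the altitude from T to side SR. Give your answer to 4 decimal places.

Semiperimeter s = (23 + 19 + 10)/2 = 26.
Heron's formula: area = √(26·3·7·16) ≈ 93.467.
The altitude from T has length 2·area/SR ≈ 18.693.

h_T ≈ 18.6933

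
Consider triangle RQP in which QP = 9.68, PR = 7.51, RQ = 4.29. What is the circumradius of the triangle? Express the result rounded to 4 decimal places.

By the law of cosines, cos R = (PR² + RQ² − QP²) / (2·PR·RQ) ≈ -0.29329, so ∠R ≈ 107.05°.
Circumradius = QP/(2 sin R) ≈ 5.0626.

5.0626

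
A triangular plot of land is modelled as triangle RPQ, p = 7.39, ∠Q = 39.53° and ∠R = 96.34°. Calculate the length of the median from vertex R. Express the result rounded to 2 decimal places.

m_R ≈ 4.72

The third angle is ∠P = 180° − ∠Q − ∠R = 44.13°.
Law of sines: r = p·sin R/sin P ≈ 10.549.
Law of sines: q = p·sin Q/sin P ≈ 6.7552.
Median from R: ½√(2·p² + 2·q² − r²) ≈ 4.7228.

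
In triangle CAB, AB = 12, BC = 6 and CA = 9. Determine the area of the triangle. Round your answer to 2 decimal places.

26.14

Semiperimeter s = (12 + 6 + 9)/2 = 13.5.
Heron's formula: area = √(13.5·1.5·7.5·4.5) ≈ 26.143.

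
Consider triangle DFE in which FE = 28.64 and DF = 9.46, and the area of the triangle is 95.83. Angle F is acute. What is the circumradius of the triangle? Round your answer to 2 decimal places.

16.22

From area = ½·DF·FE·sin F, we get sin F = 2·area/(DF·FE) ≈ 0.70740.
Taking the acute solution, ∠F ≈ 45.02°.
Law of cosines then gives ED ≈ 22.951.
Circumradius = ED/(2 sin F) ≈ 16.222.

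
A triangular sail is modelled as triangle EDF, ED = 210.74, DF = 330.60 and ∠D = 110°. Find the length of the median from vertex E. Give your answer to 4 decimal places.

By the law of cosines, FE² = ED² + DF² − 2·ED·DF·cos D = 2.0137e+05, so FE ≈ 448.74.
Median from E: ½√(2·FE² + 2·ED² − DF²) ≈ 309.13.

m_E ≈ 309.1346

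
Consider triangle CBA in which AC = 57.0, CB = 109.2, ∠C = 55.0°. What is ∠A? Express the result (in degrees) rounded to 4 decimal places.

93.6043

By the law of cosines, BA² = AC² + CB² − 2·AC·CB·cos C = 8033.3, so BA ≈ 89.629.
Law of cosines again: cos A = (BA² + AC² − CB²)/(2·BA·AC) ≈ -0.06287, so ∠A ≈ 93.60°.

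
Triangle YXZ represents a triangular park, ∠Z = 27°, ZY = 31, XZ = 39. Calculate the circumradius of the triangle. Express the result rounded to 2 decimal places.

By the law of cosines, YX² = XZ² + ZY² − 2·XZ·ZY·cos Z = 327.55, so YX ≈ 18.098.
Area = ½·XZ·ZY·sin Z ≈ 274.44.
Circumradius = YX/(2 sin Z) ≈ 19.932.

19.93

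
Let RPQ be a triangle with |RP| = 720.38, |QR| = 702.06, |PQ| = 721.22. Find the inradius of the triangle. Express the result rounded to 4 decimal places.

r ≈ 206.1801

Semiperimeter s = (721.22 + 702.06 + 720.38)/2 = 1071.8.
Heron's formula: area = √(1071.8·350.61·369.77·351.45) ≈ 2.2099e+05.
Inradius = area/s = 2.2099e+05/1071.8 ≈ 206.18.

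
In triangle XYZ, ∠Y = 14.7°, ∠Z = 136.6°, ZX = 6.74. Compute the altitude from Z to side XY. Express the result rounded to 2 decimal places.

h_Z ≈ 3.24

The third angle is ∠X = 180° − ∠Y − ∠Z = 28.70°.
Law of sines: YZ = ZX·sin X/sin Y ≈ 12.755.
Law of sines: XY = ZX·sin Z/sin Y ≈ 18.25.
Area = ½·ZX·YZ·sin Z ≈ 29.534.
The altitude from Z has length 2·area/XY ≈ 3.2367.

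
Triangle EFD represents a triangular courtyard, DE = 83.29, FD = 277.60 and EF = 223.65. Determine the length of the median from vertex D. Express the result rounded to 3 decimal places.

171.740

Median from D: ½√(2·FD² + 2·DE² − EF²) ≈ 171.74.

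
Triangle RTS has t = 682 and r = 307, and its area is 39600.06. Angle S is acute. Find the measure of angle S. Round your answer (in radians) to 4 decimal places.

From area = ½·r·t·sin S, we get sin S = 2·area/(r·t) ≈ 0.37827.
Taking the acute solution, ∠S ≈ 0.388 rad.

0.3879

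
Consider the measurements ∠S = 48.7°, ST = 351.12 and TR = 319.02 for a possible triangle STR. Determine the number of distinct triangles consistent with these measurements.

ST·sin S = 351.12·sin(48.7°) ≈ 263.8.
Since ST sin S < TR < ST (263.8 < 319.02 < 351.12), two triangles exist.

2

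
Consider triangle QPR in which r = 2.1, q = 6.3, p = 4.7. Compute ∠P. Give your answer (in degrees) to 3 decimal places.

By the law of cosines, cos P = (r² + q² − p²) / (2·r·q) ≈ 0.83182, so ∠P ≈ 33.71°.

∠P ≈ 33.714°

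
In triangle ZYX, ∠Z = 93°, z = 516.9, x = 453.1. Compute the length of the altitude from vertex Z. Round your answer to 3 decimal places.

Law of sines: sin X = x·sin Z/z ≈ 0.87537.
Since z ≥ x, only the acute value applies: ∠X ≈ 61.09°.
Then ∠Y = 180° − ∠Z − ∠X ≈ 25.91°.
Law of sines gives y = z·sin Y/sin Z ≈ 226.18.
Area = ½·z·x·sin Y ≈ 51172.
The altitude from Z has length 2·area/z ≈ 197.99.

h_Z ≈ 197.994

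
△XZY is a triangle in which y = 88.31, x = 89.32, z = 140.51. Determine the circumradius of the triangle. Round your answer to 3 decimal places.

R ≈ 72.587

By the law of cosines, cos X = (z² + y² − x²) / (2·z·y) ≈ 0.78832, so ∠X ≈ 37.97°.
Circumradius = x/(2 sin X) ≈ 72.587.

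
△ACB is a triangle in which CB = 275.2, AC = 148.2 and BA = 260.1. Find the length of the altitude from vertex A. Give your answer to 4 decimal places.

Semiperimeter s = (275.2 + 260.1 + 148.2)/2 = 341.75.
Heron's formula: area = √(341.75·66.55·81.65·193.55) ≈ 18958.
The altitude from A has length 2·area/CB ≈ 137.78.

137.7795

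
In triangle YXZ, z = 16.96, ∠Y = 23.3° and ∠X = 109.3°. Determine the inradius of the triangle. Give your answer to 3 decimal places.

3.051

The third angle is ∠Z = 180° − ∠Y − ∠X = 47.40°.
Law of sines: y = z·sin Y/sin Z ≈ 9.1135.
Law of sines: x = z·sin X/sin Z ≈ 21.746.
Area = ½·z·y·sin X ≈ 72.94.
Semiperimeter s = (9.1135+21.746+16.96)/2 = 23.91.
Inradius = area/s = 72.94/23.91 ≈ 3.0506.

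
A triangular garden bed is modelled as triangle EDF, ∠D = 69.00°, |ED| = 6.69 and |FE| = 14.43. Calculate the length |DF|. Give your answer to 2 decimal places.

15.41

Law of sines: sin F = |ED|·sin D/|FE| ≈ 0.43282.
Since |FE| ≥ |ED|, only the acute value applies: ∠F ≈ 25.65°.
Then ∠E = 180° − ∠D − ∠F ≈ 85.35°.
Law of sines gives |DF| = |FE|·sin E/sin D ≈ 15.406.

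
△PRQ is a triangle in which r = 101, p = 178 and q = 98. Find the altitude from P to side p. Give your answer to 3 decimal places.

44.482

Semiperimeter s = (178 + 101 + 98)/2 = 188.5.
Heron's formula: area = √(188.5·10.5·87.5·90.5) ≈ 3958.9.
The altitude from P has length 2·area/p ≈ 44.482.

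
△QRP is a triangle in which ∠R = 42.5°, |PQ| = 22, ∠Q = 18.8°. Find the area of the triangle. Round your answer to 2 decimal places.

The third angle is ∠P = 180° − ∠Q − ∠R = 118.70°.
Law of sines: |RP| = |PQ|·sin Q/sin R ≈ 10.494.
Law of sines: |QR| = |PQ|·sin P/sin R ≈ 28.563.
Area = ½·|PQ|·|RP|·sin P ≈ 101.26.

101.26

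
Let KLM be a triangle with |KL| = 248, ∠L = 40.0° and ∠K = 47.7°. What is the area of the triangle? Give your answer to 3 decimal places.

area ≈ 14632.079

The third angle is ∠M = 180° − ∠K − ∠L = 92.30°.
Law of sines: |LM| = |KL|·sin K/sin M ≈ 183.58.
Law of sines: |MK| = |KL|·sin L/sin M ≈ 159.54.
Area = ½·|KL|·|LM|·sin L ≈ 14632.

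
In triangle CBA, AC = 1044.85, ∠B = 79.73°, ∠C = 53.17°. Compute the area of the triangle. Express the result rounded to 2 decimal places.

The third angle is ∠A = 180° − ∠C − ∠B = 47.10°.
Law of sines: BA = AC·sin C/sin B ≈ 849.93.
Law of sines: CB = AC·sin A/sin B ≈ 777.86.
Area = ½·AC·BA·sin A ≈ 3.2527e+05.

area ≈ 325268.48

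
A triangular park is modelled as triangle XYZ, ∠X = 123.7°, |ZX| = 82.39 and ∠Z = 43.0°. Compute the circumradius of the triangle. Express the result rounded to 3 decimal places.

The third angle is ∠Y = 180° − ∠Z − ∠X = 13.30°.
Law of sines: |YZ| = |ZX|·sin X/sin Y ≈ 297.96.
Law of sines: |XY| = |ZX|·sin Z/sin Y ≈ 244.25.
Circumradius = |ZX|/(2 sin Y) ≈ 179.07.

R ≈ 179.070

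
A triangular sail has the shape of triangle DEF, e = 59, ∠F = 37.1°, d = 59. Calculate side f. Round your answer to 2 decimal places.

37.54

By the law of cosines, f² = d² + e² − 2·d·e·cos F = 1409.2, so f ≈ 37.54.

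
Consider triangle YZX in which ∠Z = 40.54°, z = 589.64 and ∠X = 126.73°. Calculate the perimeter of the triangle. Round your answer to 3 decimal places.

The third angle is ∠Y = 180° − ∠Z − ∠X = 12.73°.
Law of sines: y = z·sin Y/sin Z ≈ 199.9.
Law of sines: x = z·sin X/sin Z ≈ 727.06.
Semiperimeter s = (199.9+589.64+727.06)/2 = 758.3.
Perimeter = 199.9 + 589.64 + 727.06 = 1516.6.

perimeter ≈ 1516.602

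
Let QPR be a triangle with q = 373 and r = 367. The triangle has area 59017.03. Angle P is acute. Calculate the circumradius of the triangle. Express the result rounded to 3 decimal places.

From area = ½·r·q·sin P, we get sin P = 2·area/(r·q) ≈ 0.86225.
Taking the acute solution, ∠P ≈ 59.57°.
Law of cosines then gives p ≈ 367.63.
Circumradius = p/(2 sin P) ≈ 213.18.

213.181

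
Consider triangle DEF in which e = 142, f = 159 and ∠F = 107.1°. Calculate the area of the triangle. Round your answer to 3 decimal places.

2787.311

Law of sines: sin E = e·sin F/f ≈ 0.85360.
Since f ≥ e, only the acute value applies: ∠E ≈ 58.61°.
Then ∠D = 180° − ∠F − ∠E ≈ 14.29°.
Law of sines gives d = f·sin D/sin F ≈ 41.074.
Area = ½·f·e·sin D ≈ 2787.3.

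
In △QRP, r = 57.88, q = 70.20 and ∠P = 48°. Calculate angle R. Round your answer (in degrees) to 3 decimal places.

53.809

By the law of cosines, p² = q² + r² − 2·q·r·cos P = 2840.5, so p ≈ 53.297.
Law of cosines again: cos R = (p² + q² − r²)/(2·p·q) ≈ 0.59048, so ∠R ≈ 53.81°.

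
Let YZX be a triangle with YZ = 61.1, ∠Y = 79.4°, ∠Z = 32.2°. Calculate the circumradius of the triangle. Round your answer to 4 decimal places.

R ≈ 32.8574

The third angle is ∠X = 180° − ∠Y − ∠Z = 68.40°.
Law of sines: ZX = YZ·sin Y/sin X ≈ 64.593.
Law of sines: XY = YZ·sin Z/sin X ≈ 35.018.
Circumradius = YZ/(2 sin X) ≈ 32.857.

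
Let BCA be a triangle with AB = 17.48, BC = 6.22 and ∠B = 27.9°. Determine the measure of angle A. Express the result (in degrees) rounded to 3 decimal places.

By the law of cosines, CA² = AB² + BC² − 2·AB·BC·cos B = 152.06, so CA ≈ 12.331.
Law of cosines again: cos A = (CA² + AB² − BC²)/(2·CA·AB) ≈ 0.97175, so ∠A ≈ 13.65°.

∠A ≈ 13.652°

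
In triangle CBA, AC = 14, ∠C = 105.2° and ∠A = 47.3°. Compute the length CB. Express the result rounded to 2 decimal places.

The third angle is ∠B = 180° − ∠A − ∠C = 27.50°.
Law of sines: CB = AC·sin A/sin B ≈ 22.282.

22.28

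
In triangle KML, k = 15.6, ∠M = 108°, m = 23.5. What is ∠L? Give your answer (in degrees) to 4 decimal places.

Law of sines: sin K = k·sin M/m ≈ 0.63134.
Since m ≥ k, only the acute value applies: ∠K ≈ 39.15°.
Then ∠L = 180° − ∠M − ∠K ≈ 32.85°.

∠L ≈ 32.8510°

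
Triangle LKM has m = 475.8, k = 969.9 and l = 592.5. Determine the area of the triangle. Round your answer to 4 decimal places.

Semiperimeter s = (592.5 + 969.9 + 475.8)/2 = 1019.1.
Heron's formula: area = √(1019.1·426.6·49.2·543.3) ≈ 1.078e+05.

107800.6130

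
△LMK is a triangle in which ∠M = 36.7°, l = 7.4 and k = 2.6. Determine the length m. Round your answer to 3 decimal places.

5.538

By the law of cosines, m² = k² + l² − 2·k·l·cos M = 30.668, so m ≈ 5.5378.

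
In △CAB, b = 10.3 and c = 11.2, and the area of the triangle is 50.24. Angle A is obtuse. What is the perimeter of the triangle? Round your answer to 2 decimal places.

From area = ½·b·c·sin A, we get sin A = 2·area/(b·c) ≈ 0.87101.
Taking the obtuse solution, ∠A ≈ 119.42°.
Law of cosines then gives a ≈ 18.571.
Perimeter = 11.2 + 18.571 + 10.3 = 40.071.

40.07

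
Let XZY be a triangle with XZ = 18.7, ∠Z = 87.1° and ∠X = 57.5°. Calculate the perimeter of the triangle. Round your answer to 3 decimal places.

The third angle is ∠Y = 180° − ∠X − ∠Z = 35.40°.
Law of sines: ZY = XZ·sin X/sin Y ≈ 27.226.
Law of sines: YX = XZ·sin Z/sin Y ≈ 32.24.
Semiperimeter s = (27.226+32.24+18.7)/2 = 39.083.
Perimeter = 27.226 + 32.24 + 18.7 = 78.166.

perimeter ≈ 78.166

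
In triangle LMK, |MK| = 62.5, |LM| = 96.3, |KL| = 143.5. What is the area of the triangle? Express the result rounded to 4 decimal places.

area ≈ 2371.1688

Semiperimeter s = (62.5 + 143.5 + 96.3)/2 = 151.15.
Heron's formula: area = √(151.15·88.65·7.65·54.85) ≈ 2371.2.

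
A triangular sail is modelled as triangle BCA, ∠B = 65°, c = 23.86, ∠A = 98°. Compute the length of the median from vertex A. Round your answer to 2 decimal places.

m_A ≈ 37.24

The third angle is ∠C = 180° − ∠A − ∠B = 17.00°.
Law of sines: b = c·sin B/sin C ≈ 73.962.
Law of sines: a = c·sin A/sin C ≈ 80.814.
Median from A: ½√(2·b² + 2·c² − a²) ≈ 37.244.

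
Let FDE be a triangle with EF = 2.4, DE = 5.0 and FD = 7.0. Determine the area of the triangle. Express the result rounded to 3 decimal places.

3.900

Semiperimeter s = (5 + 2.4 + 7)/2 = 7.2.
Heron's formula: area = √(7.2·2.2·4.8·0.2) ≈ 3.8995.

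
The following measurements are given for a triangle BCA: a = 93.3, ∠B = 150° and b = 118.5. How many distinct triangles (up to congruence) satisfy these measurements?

a·sin B = 93.3·sin(150°) ≈ 46.65.
Since ∠B is not acute, a triangle exists only if b > a; here b > a, so there is exactly one triangle.

1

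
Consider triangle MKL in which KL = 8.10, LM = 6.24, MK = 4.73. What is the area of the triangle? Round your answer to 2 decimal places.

Semiperimeter s = (8.1 + 6.24 + 4.73)/2 = 9.535.
Heron's formula: area = √(9.535·1.435·3.295·4.805) ≈ 14.718.

14.72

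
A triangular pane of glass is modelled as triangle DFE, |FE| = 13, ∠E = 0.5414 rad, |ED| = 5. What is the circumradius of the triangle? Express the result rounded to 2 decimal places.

By the law of cosines, |DF|² = |FE|² + |ED|² − 2·|FE|·|ED|·cos E = 82.592, so |DF| ≈ 9.088.
Area = ½·|FE|·|ED|·sin E ≈ 16.748.
Circumradius = |DF|/(2 sin E) ≈ 8.8175.

8.82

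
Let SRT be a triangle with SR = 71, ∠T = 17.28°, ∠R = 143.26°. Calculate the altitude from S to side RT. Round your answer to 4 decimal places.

The third angle is ∠S = 180° − ∠R − ∠T = 19.46°.
Law of sines: RT = SR·sin S/sin T ≈ 79.63.
Law of sines: TS = SR·sin R/sin T ≈ 142.98.
Area = ½·SR·RT·sin R ≈ 1691.
The altitude from S has length 2·area/RT ≈ 42.471.

h_S ≈ 42.4711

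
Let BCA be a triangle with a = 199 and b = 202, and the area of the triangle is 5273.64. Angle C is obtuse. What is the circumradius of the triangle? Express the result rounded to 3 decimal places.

From area = ½·a·b·sin C, we get sin C = 2·area/(a·b) ≈ 0.26238.
Taking the obtuse solution, ∠C ≈ 164.79°.
Law of cosines then gives c ≈ 397.47.
Circumradius = c/(2 sin C) ≈ 757.43.

R ≈ 757.427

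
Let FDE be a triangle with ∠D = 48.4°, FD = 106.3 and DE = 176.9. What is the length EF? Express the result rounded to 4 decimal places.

132.7544

By the law of cosines, EF² = FD² + DE² − 2·FD·DE·cos D = 17624, so EF ≈ 132.75.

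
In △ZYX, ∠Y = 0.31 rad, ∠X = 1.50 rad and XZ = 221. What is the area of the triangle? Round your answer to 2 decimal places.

77577.68

The third angle is ∠Z = π − ∠Y − ∠X = 1.332 rad.
Law of sines: YX = XZ·sin Z/sin Y ≈ 703.82.
Law of sines: ZY = XZ·sin X/sin Y ≈ 722.64.
Area = ½·XZ·YX·sin X ≈ 77578.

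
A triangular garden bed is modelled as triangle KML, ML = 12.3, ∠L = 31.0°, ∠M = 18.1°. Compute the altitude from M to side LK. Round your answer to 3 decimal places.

6.335

The third angle is ∠K = 180° − ∠M − ∠L = 130.90°.
Law of sines: LK = ML·sin M/sin K ≈ 5.0556.
Law of sines: KM = ML·sin L/sin K ≈ 8.3812.
Area = ½·ML·LK·sin L ≈ 16.014.
The altitude from M has length 2·area/LK ≈ 6.335.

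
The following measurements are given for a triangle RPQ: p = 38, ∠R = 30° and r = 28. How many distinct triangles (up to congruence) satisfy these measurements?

2

p·sin R = 38·sin(30°) ≈ 19.
Since p sin R < r < p (19 < 28 < 38), two triangles exist.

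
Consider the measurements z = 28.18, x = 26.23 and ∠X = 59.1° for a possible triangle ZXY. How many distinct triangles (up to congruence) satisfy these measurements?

z·sin X = 28.18·sin(59.1°) ≈ 24.18.
Since z sin X < x < z (24.18 < 26.23 < 28.18), two triangles exist.

2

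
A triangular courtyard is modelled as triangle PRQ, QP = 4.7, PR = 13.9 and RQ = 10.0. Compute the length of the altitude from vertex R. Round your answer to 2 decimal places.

Semiperimeter s = (10 + 4.7 + 13.9)/2 = 14.3.
Heron's formula: area = √(14.3·4.3·9.6·0.4) ≈ 15.366.
The altitude from R has length 2·area/QP ≈ 6.5388.

6.54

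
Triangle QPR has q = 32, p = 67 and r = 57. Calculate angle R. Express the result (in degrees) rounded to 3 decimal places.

By the law of cosines, cos R = (q² + p² − r²) / (2·q·p) ≈ 0.52799, so ∠R ≈ 58.13°.

58.131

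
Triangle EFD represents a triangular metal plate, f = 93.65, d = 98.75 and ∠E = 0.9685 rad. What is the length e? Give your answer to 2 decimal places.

89.68

By the law of cosines, e² = f² + d² − 2·f·d·cos E = 8043.3, so e ≈ 89.684.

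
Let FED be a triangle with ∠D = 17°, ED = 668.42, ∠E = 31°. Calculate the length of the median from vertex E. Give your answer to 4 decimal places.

The third angle is ∠F = 180° − ∠E − ∠D = 132.00°.
Law of sines: DF = ED·sin E/sin F ≈ 463.25.
Law of sines: FE = ED·sin D/sin F ≈ 262.97.
Median from E: ½√(2·FE² + 2·ED² − DF²) ≈ 452.02.

m_E ≈ 452.0177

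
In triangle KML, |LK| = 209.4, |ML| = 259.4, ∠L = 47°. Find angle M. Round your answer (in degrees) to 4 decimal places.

By the law of cosines, |KM|² = |ML|² + |LK|² − 2·|ML|·|LK|·cos L = 37047, so |KM| ≈ 192.48.
Law of cosines again: cos M = (|KM|² + |ML|² − |LK|²)/(2·|KM|·|ML|) ≈ 0.60574, so ∠M ≈ 52.72°.

∠M ≈ 52.7180°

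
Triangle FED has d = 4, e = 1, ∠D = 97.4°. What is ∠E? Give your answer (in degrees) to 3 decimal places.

Law of sines: sin E = e·sin D/d ≈ 0.24792.
Since d ≥ e, only the acute value applies: ∠E ≈ 14.35°.
Then ∠F = 180° − ∠D − ∠E ≈ 68.25°.

14.354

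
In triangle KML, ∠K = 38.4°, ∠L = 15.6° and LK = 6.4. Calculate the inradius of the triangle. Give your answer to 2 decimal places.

The third angle is ∠M = 180° − ∠L − ∠K = 126.00°.
Law of sines: ML = LK·sin K/sin M ≈ 4.9138.
Law of sines: KM = LK·sin L/sin M ≈ 2.1274.
Area = ½·LK·ML·sin L ≈ 4.2285.
Semiperimeter s = (4.9138+6.4+2.1274)/2 = 6.7206.
Inradius = area/s = 4.2285/6.7206 ≈ 0.62919.

0.63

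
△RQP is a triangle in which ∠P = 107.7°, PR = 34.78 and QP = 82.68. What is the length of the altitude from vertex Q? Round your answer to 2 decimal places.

h_Q ≈ 78.77

By the law of cosines, RQ² = QP² + PR² − 2·QP·PR·cos P = 9794.2, so RQ ≈ 98.966.
Area = ½·QP·PR·sin P ≈ 1369.7.
The altitude from Q has length 2·area/PR ≈ 78.766.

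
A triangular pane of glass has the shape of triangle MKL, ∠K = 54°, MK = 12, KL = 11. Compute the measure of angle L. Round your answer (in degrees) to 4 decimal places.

67.8773

By the law of cosines, LM² = MK² + KL² − 2·MK·KL·cos K = 109.82, so LM ≈ 10.48.
Law of cosines again: cos L = (KL² + LM² − MK²)/(2·KL·LM) ≈ 0.37659, so ∠L ≈ 67.88°.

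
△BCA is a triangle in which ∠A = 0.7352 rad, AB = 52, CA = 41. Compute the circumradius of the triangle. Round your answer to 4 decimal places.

26.0631

By the law of cosines, BC² = CA² + AB² − 2·CA·AB·cos A = 1222.4, so BC ≈ 34.963.
Area = ½·CA·AB·sin A ≈ 715.
Circumradius = BC/(2 sin A) ≈ 26.063.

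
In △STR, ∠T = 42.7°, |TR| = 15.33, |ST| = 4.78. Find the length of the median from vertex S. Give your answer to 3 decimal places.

m_S ≈ 5.268

By the law of cosines, |RS|² = |ST|² + |TR|² − 2·|ST|·|TR|·cos T = 150.15, so |RS| ≈ 12.254.
Median from S: ½√(2·|RS|² + 2·|ST|² − |TR|²) ≈ 5.2676.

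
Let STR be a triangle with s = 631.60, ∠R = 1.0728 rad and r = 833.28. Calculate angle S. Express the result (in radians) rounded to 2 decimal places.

∠S ≈ 0.73 rad

Law of sines: sin S = s·sin R/r ≈ 0.66591.
Since r ≥ s, only the acute value applies: ∠S ≈ 0.7287 rad.
Then ∠T = π − ∠R − ∠S ≈ 1.3401 rad.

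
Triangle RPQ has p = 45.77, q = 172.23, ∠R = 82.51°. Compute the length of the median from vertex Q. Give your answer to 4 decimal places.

m_Q ≈ 92.1038

By the law of cosines, r² = p² + q² − 2·p·q·cos R = 29703, so r ≈ 172.35.
Median from Q: ½√(2·r² + 2·p² − q²) ≈ 92.104.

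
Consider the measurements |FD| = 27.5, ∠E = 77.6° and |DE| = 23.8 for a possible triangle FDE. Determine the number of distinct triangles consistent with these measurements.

1

|DE|·sin E = 23.8·sin(77.6°) ≈ 23.24.
Since |FD| ≥ |DE|, exactly one triangle exists.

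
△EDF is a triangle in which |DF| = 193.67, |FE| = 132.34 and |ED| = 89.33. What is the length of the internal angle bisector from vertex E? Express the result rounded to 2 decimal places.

By the law of cosines, cos E = (|FE|² + |ED|² − |DF|²) / (2·|FE|·|ED|) ≈ -0.50814, so ∠E ≈ 120.54°.
The bisector from E has length 2·|FE|·|ED|·cos(∠E/2)/(|FE|+|ED|) ≈ 52.895.

t_E ≈ 52.90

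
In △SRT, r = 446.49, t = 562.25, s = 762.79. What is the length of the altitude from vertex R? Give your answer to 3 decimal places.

Semiperimeter p = (762.79 + 446.49 + 562.25)/2 = 885.76.
Heron's formula: area = √(885.76·122.98·439.27·323.51) ≈ 1.2442e+05.
The altitude from R has length 2·area/r ≈ 557.32.

557.316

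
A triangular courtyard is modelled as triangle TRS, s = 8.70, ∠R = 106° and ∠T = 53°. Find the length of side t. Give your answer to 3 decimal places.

19.388

The third angle is ∠S = 180° − ∠T − ∠R = 21.00°.
Law of sines: t = s·sin T/sin S ≈ 19.388.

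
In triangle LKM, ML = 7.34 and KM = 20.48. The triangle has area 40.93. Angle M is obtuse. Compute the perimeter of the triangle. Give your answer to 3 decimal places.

54.754

From area = ½·KM·ML·sin M, we get sin M = 2·area/(KM·ML) ≈ 0.54456.
Taking the obtuse solution, ∠M ≈ 147.01°.
Law of cosines then gives LK ≈ 26.934.
Perimeter = 20.48 + 7.34 + 26.934 = 54.754.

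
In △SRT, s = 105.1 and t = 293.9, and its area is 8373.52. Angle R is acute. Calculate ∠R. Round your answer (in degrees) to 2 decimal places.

∠R ≈ 32.83°

From area = ½·t·s·sin R, we get sin R = 2·area/(t·s) ≈ 0.54217.
Taking the acute solution, ∠R ≈ 32.83°.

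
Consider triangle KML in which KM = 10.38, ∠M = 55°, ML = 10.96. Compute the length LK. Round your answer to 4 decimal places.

By the law of cosines, LK² = KM² + ML² − 2·KM·ML·cos M = 97.36, so LK ≈ 9.8671.

9.8671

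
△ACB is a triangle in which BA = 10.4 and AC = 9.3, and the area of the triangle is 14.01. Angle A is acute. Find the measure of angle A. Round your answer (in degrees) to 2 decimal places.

∠A ≈ 16.84°

From area = ½·BA·AC·sin A, we get sin A = 2·area/(BA·AC) ≈ 0.28970.
Taking the acute solution, ∠A ≈ 16.84°.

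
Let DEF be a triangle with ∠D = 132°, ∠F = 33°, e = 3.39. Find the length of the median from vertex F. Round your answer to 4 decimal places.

m_F ≈ 6.3558

The third angle is ∠E = 180° − ∠F − ∠D = 15.00°.
Law of sines: d = e·sin D/sin E ≈ 9.7337.
Law of sines: f = e·sin F/sin E ≈ 7.1337.
Median from F: ½√(2·d² + 2·e² − f²) ≈ 6.3558.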